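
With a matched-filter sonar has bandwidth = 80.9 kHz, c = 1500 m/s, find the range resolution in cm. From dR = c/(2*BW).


dR = c/(2*BW) = 1500 / (2 * 80.9e3) = 0.0093 m = 0.93 cm

0.93 cm


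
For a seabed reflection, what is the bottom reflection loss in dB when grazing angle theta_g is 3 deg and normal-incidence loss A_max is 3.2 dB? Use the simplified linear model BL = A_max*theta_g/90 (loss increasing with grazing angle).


BL = A_max * theta_g / 90 = 3.2 * 3 / 90 = 0.11

0.11 dB


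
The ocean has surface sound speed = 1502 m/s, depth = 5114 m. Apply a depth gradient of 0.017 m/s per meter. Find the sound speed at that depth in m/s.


c = 1502 + 0.017 * 5114 = 1588.938

1588.938 m/s


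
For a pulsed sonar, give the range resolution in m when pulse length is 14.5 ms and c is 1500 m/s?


dR = c*tau/2 = 1500 * 14.5e-3 / 2 = 10.875

10.875 m


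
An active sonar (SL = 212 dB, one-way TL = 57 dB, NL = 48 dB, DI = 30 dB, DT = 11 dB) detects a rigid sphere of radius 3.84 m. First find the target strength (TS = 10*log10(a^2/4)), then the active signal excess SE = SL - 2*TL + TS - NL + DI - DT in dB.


Step 1: TS = 10*log10(3.84^2/4) = 5.67 dB
Step 2: SE = SL - 2*TL + TS - NL + DI - DT = 212 - 2*57 + (5.67) - 48 + 30 - 11 = 74.67

74.67 dB


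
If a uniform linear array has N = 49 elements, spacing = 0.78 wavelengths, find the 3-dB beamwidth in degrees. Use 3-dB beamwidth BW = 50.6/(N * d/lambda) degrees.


1.32 deg


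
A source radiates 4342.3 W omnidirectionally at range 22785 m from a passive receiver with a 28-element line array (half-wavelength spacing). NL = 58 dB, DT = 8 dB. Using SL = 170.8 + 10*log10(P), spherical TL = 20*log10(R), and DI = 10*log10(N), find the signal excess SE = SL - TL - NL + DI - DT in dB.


Step 1: SL = 170.8 + 10*log10(4342.3) = 207.18 dB
Step 2: TL = 20*log10(22785) = 87.15 dB
Step 3: DI = 10*log10(28) = 14.47 dB
Step 4: SE = SL - TL - NL + DI - DT = 207.18 - 87.15 - 58 + 14.47 - 8 = 68.5

68.5 dB


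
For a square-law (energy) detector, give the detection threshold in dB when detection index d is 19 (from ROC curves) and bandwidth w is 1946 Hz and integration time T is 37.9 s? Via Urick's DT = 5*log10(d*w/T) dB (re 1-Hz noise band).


DT = 5*log10(d*w/T) = 5*log10(19 * 1946 / 37.9) = 5*log10(975.57) = 14.95

14.95 dB


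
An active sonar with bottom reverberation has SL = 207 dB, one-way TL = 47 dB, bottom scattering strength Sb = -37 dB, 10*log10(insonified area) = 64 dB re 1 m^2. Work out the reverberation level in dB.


RL = SL - 2*TL + Sb + 10*log10(A) = 207 - 2*47 + (-37) + 64 = 140

140 dB


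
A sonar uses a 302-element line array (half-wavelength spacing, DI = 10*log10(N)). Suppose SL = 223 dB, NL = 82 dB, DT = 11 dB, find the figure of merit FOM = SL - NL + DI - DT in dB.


Step 1: DI = 10*log10(302) = 24.8 dB
Step 2: FOM = SL - NL + DI - DT = 223 - 82 + 24.8 - 11 = 154.8

154.8 dB


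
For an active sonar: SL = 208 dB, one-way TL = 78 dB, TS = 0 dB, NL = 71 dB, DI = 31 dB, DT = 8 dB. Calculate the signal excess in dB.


SE = SL - 2*TL + TS - NL + DI - DT = 208 - 2*78 + (0) - 71 + 31 - 8 = 4

4 dB


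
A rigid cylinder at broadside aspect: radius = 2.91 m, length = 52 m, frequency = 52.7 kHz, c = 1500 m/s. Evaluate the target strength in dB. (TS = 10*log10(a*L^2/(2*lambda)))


lambda = 1500/52700 = 0.02846 m
TS = 10*log10(2.91*52^2/(2*0.02846)) = 51.41

51.41 dB


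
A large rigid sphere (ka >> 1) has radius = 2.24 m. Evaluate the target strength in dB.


TS = 10*log10(2.24^2 / 4) = 10*log10(1.2544) = 0.98

0.98 dB


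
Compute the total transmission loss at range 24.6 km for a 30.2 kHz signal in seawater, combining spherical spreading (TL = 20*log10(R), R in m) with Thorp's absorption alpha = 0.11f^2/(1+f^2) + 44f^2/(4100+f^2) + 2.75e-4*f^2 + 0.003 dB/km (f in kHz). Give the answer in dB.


Step 1 (Thorp): alpha = 0.11*912.04/(1+912.04) + 44*912.04/(4100+912.04) + 2.75e-4*912.04 + 0.003 = 8.3704 dB/km
Step 2: TL_spread = 20*log10(24600) = 87.82 dB
Step 3: TL_abs = alpha*R = 8.3704 * 24.6 = 205.91 dB
Step 4: TL_total = 87.82 + 205.91 = 293.73

293.73 dB


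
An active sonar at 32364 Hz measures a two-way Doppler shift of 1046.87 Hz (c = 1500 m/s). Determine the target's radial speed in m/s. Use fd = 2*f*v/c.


From fd = 2*f*v/c, v = c*fd/(2*f) = 1500 * 1046.87 / (2*32364) = 24.26

24.26 m/s


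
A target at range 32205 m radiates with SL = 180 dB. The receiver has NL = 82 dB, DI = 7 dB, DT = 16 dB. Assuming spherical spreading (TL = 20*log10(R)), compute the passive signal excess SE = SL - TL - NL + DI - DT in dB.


Step 1: TL = 20*log10(32205) = 90.16 dB
Step 2: SE = 180 - 90.16 - 82 + 7 - 16 = -1.16

-1.16 dB


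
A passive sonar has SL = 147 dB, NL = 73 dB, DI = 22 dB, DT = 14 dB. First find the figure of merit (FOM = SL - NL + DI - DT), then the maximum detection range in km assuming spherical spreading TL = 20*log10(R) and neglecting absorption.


Step 1: FOM = SL - NL + DI - DT = 147 - 73 + 22 - 14 = 82 dB
Step 2: at max range FOM = TL = 20*log10(R), so R = 10^(82/20) = 12589.25 m = 12.59 km

12.59 km


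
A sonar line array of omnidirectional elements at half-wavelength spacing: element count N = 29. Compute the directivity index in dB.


14.62 dB


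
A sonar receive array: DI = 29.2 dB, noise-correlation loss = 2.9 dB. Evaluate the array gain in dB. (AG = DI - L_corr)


26.3 dB


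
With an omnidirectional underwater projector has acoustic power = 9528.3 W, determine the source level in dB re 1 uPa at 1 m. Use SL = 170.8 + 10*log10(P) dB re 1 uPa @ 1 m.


SL = 170.8 + 10*log10(9528.3) = 170.8 + 39.79 = 210.59

210.59 dB


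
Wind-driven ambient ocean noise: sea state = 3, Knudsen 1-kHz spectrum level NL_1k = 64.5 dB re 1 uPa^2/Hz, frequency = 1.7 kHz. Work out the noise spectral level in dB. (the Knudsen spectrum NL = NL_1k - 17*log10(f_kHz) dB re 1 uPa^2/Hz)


NL = NL_1k - 17*log10(f_kHz) = 64.5 - 17*log10(1.7) = 64.5 - (3.92) = 60.58

60.58 dB


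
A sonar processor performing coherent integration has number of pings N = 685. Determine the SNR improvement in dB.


28.36 dB


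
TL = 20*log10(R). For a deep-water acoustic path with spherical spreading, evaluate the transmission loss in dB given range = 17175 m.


TL = 20*log10(17175) = 84.7

84.7 dB


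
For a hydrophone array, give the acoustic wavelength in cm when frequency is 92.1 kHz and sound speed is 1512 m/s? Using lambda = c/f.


lambda = c/f = 1512 / 92100 = 0.0164 m = 1.64 cm

1.64 cm


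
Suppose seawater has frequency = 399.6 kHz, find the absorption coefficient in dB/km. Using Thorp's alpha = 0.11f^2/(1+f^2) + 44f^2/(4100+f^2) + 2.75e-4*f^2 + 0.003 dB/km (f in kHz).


f^2 = 159680.16
alpha = 0.11*159680.16/(1+159680.16) + 44*159680.16/(4100+159680.16) + 2.75e-4*159680.16 + 0.003 = 86.924

86.924 dB/km


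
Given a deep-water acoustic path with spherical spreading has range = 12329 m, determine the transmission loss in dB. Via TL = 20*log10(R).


TL = 20*log10(12329) = 81.82

81.82 dB


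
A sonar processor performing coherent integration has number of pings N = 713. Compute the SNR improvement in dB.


28.53 dB


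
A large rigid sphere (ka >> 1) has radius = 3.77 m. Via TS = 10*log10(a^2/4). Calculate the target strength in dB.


5.51 dB


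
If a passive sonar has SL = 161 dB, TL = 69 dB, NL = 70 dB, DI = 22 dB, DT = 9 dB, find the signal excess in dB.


SE = SL - TL - NL + DI - DT = 161 - 69 - 70 + 22 - 9 = 35

35 dB


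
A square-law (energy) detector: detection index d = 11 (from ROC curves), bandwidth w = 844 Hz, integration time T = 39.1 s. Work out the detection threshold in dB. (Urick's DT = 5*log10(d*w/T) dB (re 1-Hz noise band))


DT = 5*log10(d*w/T) = 5*log10(11 * 844 / 39.1) = 5*log10(237.44) = 11.88

11.88 dB


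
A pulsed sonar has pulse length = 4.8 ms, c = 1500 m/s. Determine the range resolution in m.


3.6 m


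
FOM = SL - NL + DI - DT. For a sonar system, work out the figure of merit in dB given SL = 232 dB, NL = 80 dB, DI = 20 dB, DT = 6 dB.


FOM = SL - NL + DI - DT = 232 - 80 + 20 - 6 = 166

166 dB


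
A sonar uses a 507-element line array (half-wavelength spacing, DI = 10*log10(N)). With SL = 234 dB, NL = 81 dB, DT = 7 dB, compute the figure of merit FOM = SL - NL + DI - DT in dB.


Step 1: DI = 10*log10(507) = 27.05 dB
Step 2: FOM = SL - NL + DI - DT = 234 - 81 + 27.05 - 7 = 173.05

173.05 dB


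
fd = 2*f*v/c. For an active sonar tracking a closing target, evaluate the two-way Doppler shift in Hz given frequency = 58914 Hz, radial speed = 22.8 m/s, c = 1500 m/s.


fd = 2*f*v/c = 2 * 58914 * 22.8 / 1500 = 1790.99

1790.99 Hz


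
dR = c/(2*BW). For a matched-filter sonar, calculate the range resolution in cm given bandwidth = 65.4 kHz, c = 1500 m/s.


dR = c/(2*BW) = 1500 / (2 * 65.4e3) = 0.0115 m = 1.15 cm

1.15 cm


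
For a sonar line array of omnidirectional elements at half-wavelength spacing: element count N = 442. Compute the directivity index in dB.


DI = 10*log10(442) = 26.45

26.45 dB


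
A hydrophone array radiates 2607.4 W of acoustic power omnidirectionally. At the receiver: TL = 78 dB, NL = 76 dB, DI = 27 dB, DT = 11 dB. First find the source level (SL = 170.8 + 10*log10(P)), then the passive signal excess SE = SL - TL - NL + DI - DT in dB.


Step 1: SL = 170.8 + 10*log10(2607.4) = 204.96 dB
Step 2: SE = SL - TL - NL + DI - DT = 204.96 - 78 - 76 + 27 - 11 = 66.96

66.96 dB


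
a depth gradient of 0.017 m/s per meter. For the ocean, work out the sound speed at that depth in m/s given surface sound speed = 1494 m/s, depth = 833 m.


1508.161 m/s


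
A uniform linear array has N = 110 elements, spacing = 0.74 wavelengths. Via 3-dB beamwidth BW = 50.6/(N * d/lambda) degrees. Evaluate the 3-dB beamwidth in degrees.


BW = 50.6 / (110 * 0.74) = 50.6 / 81.4 = 0.62

0.62 deg


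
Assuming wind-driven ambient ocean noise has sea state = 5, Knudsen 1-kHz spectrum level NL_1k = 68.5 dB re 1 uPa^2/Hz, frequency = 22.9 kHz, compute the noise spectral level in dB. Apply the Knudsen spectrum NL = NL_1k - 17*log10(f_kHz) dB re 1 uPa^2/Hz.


45.38 dB


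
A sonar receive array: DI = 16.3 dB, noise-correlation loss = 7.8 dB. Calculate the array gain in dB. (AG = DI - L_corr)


AG = DI - L_corr = 16.3 - 7.8 = 8.5

8.5 dB


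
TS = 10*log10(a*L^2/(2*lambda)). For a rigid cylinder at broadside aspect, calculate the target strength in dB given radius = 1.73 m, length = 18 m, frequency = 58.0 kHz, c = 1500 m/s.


lambda = 1500/58000 = 0.02586 m
TS = 10*log10(1.73*18^2/(2*0.02586)) = 40.35

40.35 dB


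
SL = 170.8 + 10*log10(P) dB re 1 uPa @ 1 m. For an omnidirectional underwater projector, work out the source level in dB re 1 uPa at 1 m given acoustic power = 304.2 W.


SL = 170.8 + 10*log10(304.2) = 170.8 + 24.83 = 195.63

195.63 dB


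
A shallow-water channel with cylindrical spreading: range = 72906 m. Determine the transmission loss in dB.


48.63 dB


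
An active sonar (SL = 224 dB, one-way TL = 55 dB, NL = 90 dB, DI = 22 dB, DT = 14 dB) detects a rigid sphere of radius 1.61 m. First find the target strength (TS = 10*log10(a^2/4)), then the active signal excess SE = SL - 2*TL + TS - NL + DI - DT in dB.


Step 1: TS = 10*log10(1.61^2/4) = -1.88 dB
Step 2: SE = SL - 2*TL + TS - NL + DI - DT = 224 - 2*55 + (-1.88) - 90 + 22 - 14 = 30.12

30.12 dB


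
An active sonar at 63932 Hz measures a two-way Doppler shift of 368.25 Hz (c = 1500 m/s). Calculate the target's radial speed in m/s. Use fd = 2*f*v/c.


From fd = 2*f*v/c, v = c*fd/(2*f) = 1500 * 368.25 / (2*63932) = 4.32

4.32 m/s


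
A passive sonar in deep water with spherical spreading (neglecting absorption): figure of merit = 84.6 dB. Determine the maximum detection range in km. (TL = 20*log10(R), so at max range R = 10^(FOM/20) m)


At max range FOM = TL, so 20*log10(R) = 84.6
R = 10^(84.6/20) = 16982.44 m = 16.98 km

16.98 km


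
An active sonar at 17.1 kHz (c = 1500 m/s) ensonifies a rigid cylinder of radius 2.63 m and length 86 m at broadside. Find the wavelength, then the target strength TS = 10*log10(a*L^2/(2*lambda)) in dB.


Step 1: lambda = c/f = 1500/17100 = 0.08772 m
Step 2: TS = 10*log10(a*L^2/(2*lambda)) = 10*log10(2.63*86^2/(2*0.08772)) = 50.45

50.45 dB


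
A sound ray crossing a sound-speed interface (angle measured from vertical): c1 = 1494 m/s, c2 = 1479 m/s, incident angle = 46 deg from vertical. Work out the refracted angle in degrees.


45.41 deg


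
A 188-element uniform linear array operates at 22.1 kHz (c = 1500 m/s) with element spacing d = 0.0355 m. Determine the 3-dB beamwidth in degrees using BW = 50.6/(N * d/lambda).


0.51 deg


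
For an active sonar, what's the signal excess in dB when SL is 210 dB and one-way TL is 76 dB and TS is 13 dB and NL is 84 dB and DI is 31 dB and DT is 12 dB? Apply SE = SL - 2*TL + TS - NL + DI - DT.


SE = SL - 2*TL + TS - NL + DI - DT = 210 - 2*76 + (13) - 84 + 31 - 12 = 6

6 dB


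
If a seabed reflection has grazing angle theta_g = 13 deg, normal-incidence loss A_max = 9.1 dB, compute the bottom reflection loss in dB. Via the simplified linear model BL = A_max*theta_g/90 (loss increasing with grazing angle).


BL = A_max * theta_g / 90 = 9.1 * 13 / 90 = 1.31

1.31 dB


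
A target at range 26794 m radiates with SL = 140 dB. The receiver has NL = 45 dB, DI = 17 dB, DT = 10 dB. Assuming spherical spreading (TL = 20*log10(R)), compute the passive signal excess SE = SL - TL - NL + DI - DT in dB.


Step 1: TL = 20*log10(26794) = 88.56 dB
Step 2: SE = 140 - 88.56 - 45 + 17 - 10 = 13.44

13.44 dB


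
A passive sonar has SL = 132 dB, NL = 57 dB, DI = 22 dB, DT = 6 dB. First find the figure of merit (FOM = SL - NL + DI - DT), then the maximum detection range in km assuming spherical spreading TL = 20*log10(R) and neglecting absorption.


Step 1: FOM = SL - NL + DI - DT = 132 - 57 + 22 - 6 = 91 dB
Step 2: at max range FOM = TL = 20*log10(R), so R = 10^(91/20) = 35481.34 m = 35.48 km

35.48 km


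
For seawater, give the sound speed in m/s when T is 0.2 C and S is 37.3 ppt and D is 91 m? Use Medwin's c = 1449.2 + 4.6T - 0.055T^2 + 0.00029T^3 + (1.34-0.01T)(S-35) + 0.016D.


c = 1449.2 + 4.6*0.2 - 0.055*0.2^2 + 0.00029*0.2^3 + (1.34 - 0.01*0.2)*(37.3 - 35) + 0.016*91 = 1454.65

1454.65 m/s


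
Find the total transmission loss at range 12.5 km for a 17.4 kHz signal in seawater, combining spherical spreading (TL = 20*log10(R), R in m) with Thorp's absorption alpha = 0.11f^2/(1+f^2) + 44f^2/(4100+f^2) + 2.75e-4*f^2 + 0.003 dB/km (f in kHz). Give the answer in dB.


122.21 dB


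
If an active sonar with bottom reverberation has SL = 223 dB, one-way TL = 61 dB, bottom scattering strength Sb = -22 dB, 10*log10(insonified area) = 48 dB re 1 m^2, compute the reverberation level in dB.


RL = SL - 2*TL + Sb + 10*log10(A) = 223 - 2*61 + (-22) + 48 = 127

127 dB


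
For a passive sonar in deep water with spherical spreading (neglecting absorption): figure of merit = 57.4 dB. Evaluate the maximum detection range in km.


0.74 km


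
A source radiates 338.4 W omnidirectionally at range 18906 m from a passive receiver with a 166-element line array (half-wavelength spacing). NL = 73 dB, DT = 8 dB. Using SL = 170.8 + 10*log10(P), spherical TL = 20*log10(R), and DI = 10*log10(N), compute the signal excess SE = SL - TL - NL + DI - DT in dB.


Step 1: SL = 170.8 + 10*log10(338.4) = 196.09 dB
Step 2: TL = 20*log10(18906) = 85.53 dB
Step 3: DI = 10*log10(166) = 22.2 dB
Step 4: SE = SL - TL - NL + DI - DT = 196.09 - 85.53 - 73 + 22.2 - 8 = 51.76

51.76 dB


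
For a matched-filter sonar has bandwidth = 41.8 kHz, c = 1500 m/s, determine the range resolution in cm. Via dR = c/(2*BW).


1.79 cm


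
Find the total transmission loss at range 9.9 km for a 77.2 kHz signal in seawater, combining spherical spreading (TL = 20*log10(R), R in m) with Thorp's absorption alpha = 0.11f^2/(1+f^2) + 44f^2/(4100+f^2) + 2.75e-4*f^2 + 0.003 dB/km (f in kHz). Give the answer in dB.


Step 1 (Thorp): alpha = 0.11*5959.84/(1+5959.84) + 44*5959.84/(4100+5959.84) + 2.75e-4*5959.84 + 0.003 = 27.8192 dB/km
Step 2: TL_spread = 20*log10(9900) = 79.91 dB
Step 3: TL_abs = alpha*R = 27.8192 * 9.9 = 275.41 dB
Step 4: TL_total = 79.91 + 275.41 = 355.32

355.32 dB


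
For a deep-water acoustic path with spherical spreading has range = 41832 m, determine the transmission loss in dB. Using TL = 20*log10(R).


92.43 dB


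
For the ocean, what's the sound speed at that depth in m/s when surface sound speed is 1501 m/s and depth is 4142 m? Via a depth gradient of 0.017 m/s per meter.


c = 1501 + 0.017 * 4142 = 1571.414

1571.414 m/s


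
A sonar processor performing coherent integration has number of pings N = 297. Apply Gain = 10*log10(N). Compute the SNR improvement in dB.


24.73 dB


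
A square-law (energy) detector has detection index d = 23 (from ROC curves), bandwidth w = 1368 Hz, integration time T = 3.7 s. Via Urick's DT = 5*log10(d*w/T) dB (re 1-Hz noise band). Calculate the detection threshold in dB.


DT = 5*log10(d*w/T) = 5*log10(23 * 1368 / 3.7) = 5*log10(8503.78) = 19.65

19.65 dB


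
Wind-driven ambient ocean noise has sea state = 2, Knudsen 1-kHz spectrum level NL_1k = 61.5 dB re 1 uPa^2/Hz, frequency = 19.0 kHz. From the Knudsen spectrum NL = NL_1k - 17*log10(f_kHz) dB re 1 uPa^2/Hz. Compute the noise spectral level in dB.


NL = NL_1k - 17*log10(f_kHz) = 61.5 - 17*log10(19.0) = 61.5 - (21.74) = 39.76

39.76 dB


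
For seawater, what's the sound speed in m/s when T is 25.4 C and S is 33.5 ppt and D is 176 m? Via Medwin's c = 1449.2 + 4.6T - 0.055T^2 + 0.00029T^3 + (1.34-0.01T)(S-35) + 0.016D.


c = 1449.2 + 4.6*25.4 - 0.055*25.4^2 + 0.00029*25.4^3 + (1.34 - 0.01*25.4)*(33.5 - 35) + 0.016*176 = 1536.5

1536.5 m/s


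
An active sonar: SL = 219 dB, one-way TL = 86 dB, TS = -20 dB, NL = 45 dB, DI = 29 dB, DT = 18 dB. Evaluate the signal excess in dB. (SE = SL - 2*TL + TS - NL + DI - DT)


SE = SL - 2*TL + TS - NL + DI - DT = 219 - 2*86 + (-20) - 45 + 29 - 18 = -7

-7 dB


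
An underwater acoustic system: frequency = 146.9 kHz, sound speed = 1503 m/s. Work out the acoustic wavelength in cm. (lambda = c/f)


lambda = c/f = 1503 / 146900 = 0.0102 m = 1.02 cm

1.02 cm


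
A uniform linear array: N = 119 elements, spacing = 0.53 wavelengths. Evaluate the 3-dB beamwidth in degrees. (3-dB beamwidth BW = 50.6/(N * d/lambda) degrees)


BW = 50.6 / (119 * 0.53) = 50.6 / 63.07 = 0.8

0.8 deg


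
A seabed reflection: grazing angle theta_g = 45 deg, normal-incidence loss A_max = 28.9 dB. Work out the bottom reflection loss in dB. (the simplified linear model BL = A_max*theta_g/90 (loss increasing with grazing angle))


14.45 dB


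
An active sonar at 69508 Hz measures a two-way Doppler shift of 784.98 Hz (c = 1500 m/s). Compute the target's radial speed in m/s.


From fd = 2*f*v/c, v = c*fd/(2*f) = 1500 * 784.98 / (2*69508) = 8.47

8.47 m/s


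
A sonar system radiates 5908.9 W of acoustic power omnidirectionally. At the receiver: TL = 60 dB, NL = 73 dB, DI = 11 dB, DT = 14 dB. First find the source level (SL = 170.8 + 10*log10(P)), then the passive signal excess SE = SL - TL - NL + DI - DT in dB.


Step 1: SL = 170.8 + 10*log10(5908.9) = 208.52 dB
Step 2: SE = SL - TL - NL + DI - DT = 208.52 - 60 - 73 + 11 - 14 = 72.52

72.52 dB


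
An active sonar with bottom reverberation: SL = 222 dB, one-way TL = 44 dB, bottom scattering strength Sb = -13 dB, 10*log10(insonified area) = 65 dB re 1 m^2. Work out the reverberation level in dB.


186 dB


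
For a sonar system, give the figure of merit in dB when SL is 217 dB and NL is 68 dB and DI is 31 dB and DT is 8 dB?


FOM = SL - NL + DI - DT = 217 - 68 + 31 - 8 = 172

172 dB


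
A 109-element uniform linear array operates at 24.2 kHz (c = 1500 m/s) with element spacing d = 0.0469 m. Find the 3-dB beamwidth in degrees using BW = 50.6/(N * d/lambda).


Step 1: lambda = 1500/24200 = 0.06198 m
Step 2: d/lambda = 0.0469/0.06198 = 0.7567
Step 3: BW = 50.6/(N * d/lambda) = 50.6/(109 * 0.7567) = 0.61

0.61 deg


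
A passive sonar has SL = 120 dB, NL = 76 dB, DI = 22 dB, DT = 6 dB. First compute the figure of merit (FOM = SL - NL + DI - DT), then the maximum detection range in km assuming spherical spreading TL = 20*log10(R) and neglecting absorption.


Step 1: FOM = SL - NL + DI - DT = 120 - 76 + 22 - 6 = 60 dB
Step 2: at max range FOM = TL = 20*log10(R), so R = 10^(60/20) = 1000.0 m = 1.0 km

1.0 km


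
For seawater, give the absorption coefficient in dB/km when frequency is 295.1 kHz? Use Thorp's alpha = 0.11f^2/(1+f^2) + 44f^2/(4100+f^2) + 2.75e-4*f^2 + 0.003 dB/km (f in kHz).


f^2 = 87084.01
alpha = 0.11*87084.01/(1+87084.01) + 44*87084.01/(4100+87084.01) + 2.75e-4*87084.01 + 0.003 = 66.083

66.083 dB/km


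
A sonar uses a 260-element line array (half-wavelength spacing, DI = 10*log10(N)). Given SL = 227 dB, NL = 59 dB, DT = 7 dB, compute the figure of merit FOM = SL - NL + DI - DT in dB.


Step 1: DI = 10*log10(260) = 24.15 dB
Step 2: FOM = SL - NL + DI - DT = 227 - 59 + 24.15 - 7 = 185.15

185.15 dB


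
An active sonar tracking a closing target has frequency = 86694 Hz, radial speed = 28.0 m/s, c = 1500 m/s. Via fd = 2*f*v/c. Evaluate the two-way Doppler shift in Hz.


3236.58 Hz


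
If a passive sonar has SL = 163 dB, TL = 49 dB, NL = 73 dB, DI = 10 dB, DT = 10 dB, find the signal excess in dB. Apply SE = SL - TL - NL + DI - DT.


SE = SL - TL - NL + DI - DT = 163 - 49 - 73 + 10 - 10 = 41

41 dB


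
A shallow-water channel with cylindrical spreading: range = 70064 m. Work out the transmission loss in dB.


TL = 10*log10(70064) = 48.45

48.45 dB


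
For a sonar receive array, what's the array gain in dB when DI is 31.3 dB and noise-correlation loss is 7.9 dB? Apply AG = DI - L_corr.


AG = DI - L_corr = 31.3 - 7.9 = 23.4

23.4 dB


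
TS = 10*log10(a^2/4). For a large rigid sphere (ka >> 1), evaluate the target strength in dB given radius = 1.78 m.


-1.01 dB


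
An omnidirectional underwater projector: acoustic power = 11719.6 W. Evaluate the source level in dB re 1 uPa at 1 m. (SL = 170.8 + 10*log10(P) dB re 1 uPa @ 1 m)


SL = 170.8 + 10*log10(11719.6) = 170.8 + 40.69 = 211.49

211.49 dB


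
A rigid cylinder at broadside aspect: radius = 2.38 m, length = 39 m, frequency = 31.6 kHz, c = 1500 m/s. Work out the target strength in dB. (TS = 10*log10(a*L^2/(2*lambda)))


lambda = 1500/31600 = 0.04747 m
TS = 10*log10(2.38*39^2/(2*0.04747)) = 45.81

45.81 dB


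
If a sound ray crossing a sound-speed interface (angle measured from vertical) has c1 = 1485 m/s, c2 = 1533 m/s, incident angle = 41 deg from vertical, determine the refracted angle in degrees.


sin(theta2) = (c2/c1)*sin(theta1) = (1533/1485)*sin(41 deg) = 0.67726
theta2 = arcsin(0.67726) = 42.63

42.63 deg


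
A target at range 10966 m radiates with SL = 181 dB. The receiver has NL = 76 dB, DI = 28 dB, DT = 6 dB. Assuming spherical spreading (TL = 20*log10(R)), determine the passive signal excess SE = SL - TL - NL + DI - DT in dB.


Step 1: TL = 20*log10(10966) = 80.8 dB
Step 2: SE = 181 - 80.8 - 76 + 28 - 6 = 46.2

46.2 dB


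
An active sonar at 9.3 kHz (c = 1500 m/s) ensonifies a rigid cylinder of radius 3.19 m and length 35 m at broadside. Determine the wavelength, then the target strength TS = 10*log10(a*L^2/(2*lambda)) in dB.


Step 1: lambda = c/f = 1500/9300 = 0.16129 m
Step 2: TS = 10*log10(a*L^2/(2*lambda)) = 10*log10(3.19*35^2/(2*0.16129)) = 40.83

40.83 dB


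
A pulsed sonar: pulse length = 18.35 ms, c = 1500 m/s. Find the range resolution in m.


13.7625 m


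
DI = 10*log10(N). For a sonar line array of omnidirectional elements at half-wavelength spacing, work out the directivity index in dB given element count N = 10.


DI = 10*log10(10) = 10.0

10.0 dB


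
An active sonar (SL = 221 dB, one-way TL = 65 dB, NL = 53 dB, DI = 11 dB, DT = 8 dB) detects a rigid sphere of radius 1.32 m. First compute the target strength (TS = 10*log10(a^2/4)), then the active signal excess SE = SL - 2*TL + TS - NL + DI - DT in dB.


Step 1: TS = 10*log10(1.32^2/4) = -3.61 dB
Step 2: SE = SL - 2*TL + TS - NL + DI - DT = 221 - 2*65 + (-3.61) - 53 + 11 - 8 = 37.39

37.39 dB


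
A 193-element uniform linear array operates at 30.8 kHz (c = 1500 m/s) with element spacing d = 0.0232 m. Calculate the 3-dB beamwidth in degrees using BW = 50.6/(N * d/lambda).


Step 1: lambda = 1500/30800 = 0.0487 m
Step 2: d/lambda = 0.0232/0.0487 = 0.4764
Step 3: BW = 50.6/(N * d/lambda) = 50.6/(193 * 0.4764) = 0.55

0.55 deg


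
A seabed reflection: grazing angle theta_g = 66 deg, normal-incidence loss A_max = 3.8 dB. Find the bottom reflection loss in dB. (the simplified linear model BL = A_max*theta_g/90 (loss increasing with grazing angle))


2.79 dB


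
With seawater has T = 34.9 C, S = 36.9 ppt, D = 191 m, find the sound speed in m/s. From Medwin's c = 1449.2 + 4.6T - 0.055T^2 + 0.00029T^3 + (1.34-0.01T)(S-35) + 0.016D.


c = 1449.2 + 4.6*34.9 - 0.055*34.9^2 + 0.00029*34.9^3 + (1.34 - 0.01*34.9)*(36.9 - 35) + 0.016*191 = 1560.02

1560.02 m/s


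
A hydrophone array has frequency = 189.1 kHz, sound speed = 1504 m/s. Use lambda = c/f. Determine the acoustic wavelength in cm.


lambda = c/f = 1504 / 189100 = 0.008 m = 0.8 cm

0.8 cm


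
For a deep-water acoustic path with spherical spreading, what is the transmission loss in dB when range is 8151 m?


TL = 20*log10(8151) = 78.22

78.22 dB


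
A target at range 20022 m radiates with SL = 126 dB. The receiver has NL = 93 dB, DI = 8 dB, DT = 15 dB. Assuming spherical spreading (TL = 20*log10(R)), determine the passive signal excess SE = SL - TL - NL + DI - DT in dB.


Step 1: TL = 20*log10(20022) = 86.03 dB
Step 2: SE = 126 - 86.03 - 93 + 8 - 15 = -60.03

-60.03 dB


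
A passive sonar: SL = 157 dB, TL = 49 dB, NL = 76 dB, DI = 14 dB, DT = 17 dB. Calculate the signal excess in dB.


29 dB


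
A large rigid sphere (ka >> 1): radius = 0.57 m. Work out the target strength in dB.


TS = 10*log10(0.57^2 / 4) = 10*log10(0.081225) = -10.9

-10.9 dB


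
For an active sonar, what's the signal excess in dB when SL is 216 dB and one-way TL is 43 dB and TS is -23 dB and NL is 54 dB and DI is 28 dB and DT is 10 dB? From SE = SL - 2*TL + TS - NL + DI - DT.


SE = SL - 2*TL + TS - NL + DI - DT = 216 - 2*43 + (-23) - 54 + 28 - 10 = 71

71 dB


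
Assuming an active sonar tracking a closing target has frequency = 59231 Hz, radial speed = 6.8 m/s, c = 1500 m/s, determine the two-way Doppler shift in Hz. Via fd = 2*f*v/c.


537.03 Hz


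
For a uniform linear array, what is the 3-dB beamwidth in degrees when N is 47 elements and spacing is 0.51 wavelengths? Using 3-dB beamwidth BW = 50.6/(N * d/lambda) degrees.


BW = 50.6 / (47 * 0.51) = 50.6 / 23.97 = 2.11

2.11 deg


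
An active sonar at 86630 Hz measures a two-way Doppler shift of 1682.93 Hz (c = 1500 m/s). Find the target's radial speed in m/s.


From fd = 2*f*v/c, v = c*fd/(2*f) = 1500 * 1682.93 / (2*86630) = 14.57

14.57 m/s


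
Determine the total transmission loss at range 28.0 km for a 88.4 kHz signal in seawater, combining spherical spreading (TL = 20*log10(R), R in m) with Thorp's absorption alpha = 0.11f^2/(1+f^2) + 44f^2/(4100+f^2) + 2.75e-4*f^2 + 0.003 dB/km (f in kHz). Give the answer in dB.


Step 1 (Thorp): alpha = 0.11*7814.56/(1+7814.56) + 44*7814.56/(4100+7814.56) + 2.75e-4*7814.56 + 0.003 = 31.1209 dB/km
Step 2: TL_spread = 20*log10(28000) = 88.94 dB
Step 3: TL_abs = alpha*R = 31.1209 * 28.0 = 871.39 dB
Step 4: TL_total = 88.94 + 871.39 = 960.33

960.33 dB


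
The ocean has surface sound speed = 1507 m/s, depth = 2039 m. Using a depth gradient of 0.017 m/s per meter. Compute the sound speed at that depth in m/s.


1541.663 m/s


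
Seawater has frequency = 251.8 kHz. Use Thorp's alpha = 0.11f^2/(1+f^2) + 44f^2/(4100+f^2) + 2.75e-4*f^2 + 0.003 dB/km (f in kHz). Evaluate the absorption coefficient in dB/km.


f^2 = 63403.24
alpha = 0.11*63403.24/(1+63403.24) + 44*63403.24/(4100+63403.24) + 2.75e-4*63403.24 + 0.003 = 58.876

58.876 dB/km


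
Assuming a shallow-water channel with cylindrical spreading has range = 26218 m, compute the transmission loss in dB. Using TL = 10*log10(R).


TL = 10*log10(26218) = 44.19

44.19 dB


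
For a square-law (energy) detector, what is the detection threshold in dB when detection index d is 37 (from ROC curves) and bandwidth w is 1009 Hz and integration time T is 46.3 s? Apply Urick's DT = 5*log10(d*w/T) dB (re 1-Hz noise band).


DT = 5*log10(d*w/T) = 5*log10(37 * 1009 / 46.3) = 5*log10(806.33) = 14.53

14.53 dB


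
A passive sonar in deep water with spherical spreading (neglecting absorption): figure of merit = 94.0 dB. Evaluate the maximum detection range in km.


50.12 km


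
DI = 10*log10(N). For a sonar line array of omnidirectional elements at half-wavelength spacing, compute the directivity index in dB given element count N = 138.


DI = 10*log10(138) = 21.4

21.4 dB


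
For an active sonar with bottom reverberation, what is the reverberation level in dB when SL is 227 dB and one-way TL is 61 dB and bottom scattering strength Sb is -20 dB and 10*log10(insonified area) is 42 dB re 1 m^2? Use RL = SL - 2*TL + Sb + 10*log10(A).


RL = SL - 2*TL + Sb + 10*log10(A) = 227 - 2*61 + (-20) + 42 = 127

127 dB


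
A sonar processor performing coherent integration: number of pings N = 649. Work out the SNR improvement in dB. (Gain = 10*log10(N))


Gain = 10*log10(649) = 28.12

28.12 dB


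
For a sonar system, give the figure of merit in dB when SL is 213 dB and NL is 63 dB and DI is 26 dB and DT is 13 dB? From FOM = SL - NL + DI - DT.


FOM = SL - NL + DI - DT = 213 - 63 + 26 - 13 = 163

163 dB


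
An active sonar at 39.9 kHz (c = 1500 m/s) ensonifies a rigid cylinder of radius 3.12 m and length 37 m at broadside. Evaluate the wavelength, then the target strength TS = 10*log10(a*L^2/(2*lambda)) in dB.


Step 1: lambda = c/f = 1500/39900 = 0.03759 m
Step 2: TS = 10*log10(a*L^2/(2*lambda)) = 10*log10(3.12*37^2/(2*0.03759)) = 47.54

47.54 dB


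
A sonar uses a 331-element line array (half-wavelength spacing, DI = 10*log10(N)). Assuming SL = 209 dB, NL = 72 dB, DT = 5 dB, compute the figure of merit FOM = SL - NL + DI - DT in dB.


Step 1: DI = 10*log10(331) = 25.2 dB
Step 2: FOM = SL - NL + DI - DT = 209 - 72 + 25.2 - 5 = 157.2

157.2 dB


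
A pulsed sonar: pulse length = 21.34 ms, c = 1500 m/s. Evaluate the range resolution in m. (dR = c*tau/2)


dR = c*tau/2 = 1500 * 21.34e-3 / 2 = 16.005

16.005 m


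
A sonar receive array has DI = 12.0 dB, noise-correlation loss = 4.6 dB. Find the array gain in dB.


AG = DI - L_corr = 12.0 - 4.6 = 7.4

7.4 dB


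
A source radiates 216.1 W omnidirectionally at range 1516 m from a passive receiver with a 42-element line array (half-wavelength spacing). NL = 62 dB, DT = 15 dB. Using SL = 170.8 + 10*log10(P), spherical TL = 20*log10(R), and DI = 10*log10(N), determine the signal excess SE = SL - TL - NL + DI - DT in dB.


69.77 dB


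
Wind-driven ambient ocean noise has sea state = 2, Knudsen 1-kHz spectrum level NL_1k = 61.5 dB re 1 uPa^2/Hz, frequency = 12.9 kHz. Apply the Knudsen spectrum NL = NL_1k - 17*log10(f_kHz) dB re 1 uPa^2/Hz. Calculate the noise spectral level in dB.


NL = NL_1k - 17*log10(f_kHz) = 61.5 - 17*log10(12.9) = 61.5 - (18.88) = 42.62

42.62 dB


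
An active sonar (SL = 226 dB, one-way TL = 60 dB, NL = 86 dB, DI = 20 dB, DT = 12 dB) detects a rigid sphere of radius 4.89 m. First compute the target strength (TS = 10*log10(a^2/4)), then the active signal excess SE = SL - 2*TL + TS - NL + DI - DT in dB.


Step 1: TS = 10*log10(4.89^2/4) = 7.77 dB
Step 2: SE = SL - 2*TL + TS - NL + DI - DT = 226 - 2*60 + (7.77) - 86 + 20 - 12 = 35.77

35.77 dB


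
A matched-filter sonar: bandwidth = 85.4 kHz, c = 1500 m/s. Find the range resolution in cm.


dR = c/(2*BW) = 1500 / (2 * 85.4e3) = 0.0088 m = 0.88 cm

0.88 cm


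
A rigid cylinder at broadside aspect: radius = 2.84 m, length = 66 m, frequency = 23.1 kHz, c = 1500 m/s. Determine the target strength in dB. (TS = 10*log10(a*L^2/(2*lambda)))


49.79 dB


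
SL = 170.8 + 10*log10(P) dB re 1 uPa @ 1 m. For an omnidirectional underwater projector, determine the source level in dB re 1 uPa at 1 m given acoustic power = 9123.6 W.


SL = 170.8 + 10*log10(9123.6) = 170.8 + 39.6 = 210.4

210.4 dB


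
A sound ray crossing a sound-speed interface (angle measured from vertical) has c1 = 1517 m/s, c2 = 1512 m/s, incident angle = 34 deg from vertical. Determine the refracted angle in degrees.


sin(theta2) = (c2/c1)*sin(theta1) = (1512/1517)*sin(34 deg) = 0.55735
theta2 = arcsin(0.55735) = 33.87

33.87 deg


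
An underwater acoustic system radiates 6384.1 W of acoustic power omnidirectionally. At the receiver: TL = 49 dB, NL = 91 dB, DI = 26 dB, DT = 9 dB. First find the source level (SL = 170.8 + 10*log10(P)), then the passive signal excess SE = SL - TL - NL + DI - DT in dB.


Step 1: SL = 170.8 + 10*log10(6384.1) = 208.85 dB
Step 2: SE = SL - TL - NL + DI - DT = 208.85 - 49 - 91 + 26 - 9 = 85.85

85.85 dB


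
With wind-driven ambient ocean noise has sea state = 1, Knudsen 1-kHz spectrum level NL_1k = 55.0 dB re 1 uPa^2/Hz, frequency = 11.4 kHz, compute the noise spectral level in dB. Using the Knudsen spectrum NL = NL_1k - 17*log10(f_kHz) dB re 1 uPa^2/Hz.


NL = NL_1k - 17*log10(f_kHz) = 55.0 - 17*log10(11.4) = 55.0 - (17.97) = 37.03

37.03 dB


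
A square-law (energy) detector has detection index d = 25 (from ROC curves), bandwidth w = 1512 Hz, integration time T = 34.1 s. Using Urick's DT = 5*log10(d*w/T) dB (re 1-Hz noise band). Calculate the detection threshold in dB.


DT = 5*log10(d*w/T) = 5*log10(25 * 1512 / 34.1) = 5*log10(1108.5) = 15.22

15.22 dB


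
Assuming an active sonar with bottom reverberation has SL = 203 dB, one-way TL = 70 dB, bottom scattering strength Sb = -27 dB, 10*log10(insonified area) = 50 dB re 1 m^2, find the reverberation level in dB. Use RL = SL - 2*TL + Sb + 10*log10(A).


RL = SL - 2*TL + Sb + 10*log10(A) = 203 - 2*70 + (-27) + 50 = 86

86 dB


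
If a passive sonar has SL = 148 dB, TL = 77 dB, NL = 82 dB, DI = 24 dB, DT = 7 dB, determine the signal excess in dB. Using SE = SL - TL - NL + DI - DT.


SE = SL - TL - NL + DI - DT = 148 - 77 - 82 + 24 - 7 = 6

6 dB


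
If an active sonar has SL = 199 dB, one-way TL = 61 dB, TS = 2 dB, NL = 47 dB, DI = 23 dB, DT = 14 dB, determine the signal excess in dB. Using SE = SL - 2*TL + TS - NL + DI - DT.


SE = SL - 2*TL + TS - NL + DI - DT = 199 - 2*61 + (2) - 47 + 23 - 14 = 41

41 dB


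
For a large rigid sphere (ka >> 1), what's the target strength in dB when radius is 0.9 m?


TS = 10*log10(0.9^2 / 4) = 10*log10(0.2025) = -6.94

-6.94 dB


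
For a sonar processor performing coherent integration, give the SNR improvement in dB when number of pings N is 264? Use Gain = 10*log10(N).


Gain = 10*log10(264) = 24.22

24.22 dB


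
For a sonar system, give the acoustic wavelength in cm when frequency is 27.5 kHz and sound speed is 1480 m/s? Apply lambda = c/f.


lambda = c/f = 1480 / 27500 = 0.0538 m = 5.38 cm

5.38 cm


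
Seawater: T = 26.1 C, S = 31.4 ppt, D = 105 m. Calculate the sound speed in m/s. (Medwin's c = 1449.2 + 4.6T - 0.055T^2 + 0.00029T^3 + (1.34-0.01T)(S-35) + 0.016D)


c = 1449.2 + 4.6*26.1 - 0.055*26.1^2 + 0.00029*26.1^3 + (1.34 - 0.01*26.1)*(31.4 - 35) + 0.016*105 = 1534.75

1534.75 m/s


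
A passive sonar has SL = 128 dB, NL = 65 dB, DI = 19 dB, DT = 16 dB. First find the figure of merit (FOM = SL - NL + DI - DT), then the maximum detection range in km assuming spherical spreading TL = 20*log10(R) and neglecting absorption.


Step 1: FOM = SL - NL + DI - DT = 128 - 65 + 19 - 16 = 66 dB
Step 2: at max range FOM = TL = 20*log10(R), so R = 10^(66/20) = 1995.26 m = 2.0 km

2.0 km


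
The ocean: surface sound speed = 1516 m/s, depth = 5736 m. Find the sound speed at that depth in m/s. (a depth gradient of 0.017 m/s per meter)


c = 1516 + 0.017 * 5736 = 1613.512

1613.512 m/s


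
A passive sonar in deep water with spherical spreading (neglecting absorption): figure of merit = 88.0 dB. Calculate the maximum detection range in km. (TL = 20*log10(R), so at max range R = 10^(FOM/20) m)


25.12 km


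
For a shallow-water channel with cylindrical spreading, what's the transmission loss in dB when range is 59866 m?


47.77 dB


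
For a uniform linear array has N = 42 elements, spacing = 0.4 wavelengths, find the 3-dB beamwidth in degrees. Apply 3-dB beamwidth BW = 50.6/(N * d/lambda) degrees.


BW = 50.6 / (42 * 0.4) = 50.6 / 16.8 = 3.01

3.01 deg


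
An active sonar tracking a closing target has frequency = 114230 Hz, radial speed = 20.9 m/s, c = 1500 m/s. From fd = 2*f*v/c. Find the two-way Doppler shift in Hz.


3183.21 Hz


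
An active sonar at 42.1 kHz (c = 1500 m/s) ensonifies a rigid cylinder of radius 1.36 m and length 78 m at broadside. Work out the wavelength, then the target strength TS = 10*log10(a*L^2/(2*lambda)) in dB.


Step 1: lambda = c/f = 1500/42100 = 0.03563 m
Step 2: TS = 10*log10(a*L^2/(2*lambda)) = 10*log10(1.36*78^2/(2*0.03563)) = 50.65

50.65 dB


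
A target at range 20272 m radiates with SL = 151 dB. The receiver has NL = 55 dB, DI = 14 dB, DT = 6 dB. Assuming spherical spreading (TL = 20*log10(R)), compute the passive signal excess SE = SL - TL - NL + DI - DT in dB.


Step 1: TL = 20*log10(20272) = 86.14 dB
Step 2: SE = 151 - 86.14 - 55 + 14 - 6 = 17.86

17.86 dB


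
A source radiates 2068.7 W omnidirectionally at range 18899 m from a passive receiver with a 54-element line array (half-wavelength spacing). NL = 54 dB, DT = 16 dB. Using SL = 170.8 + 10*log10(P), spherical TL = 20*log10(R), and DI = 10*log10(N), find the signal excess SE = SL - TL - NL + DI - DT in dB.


Step 1: SL = 170.8 + 10*log10(2068.7) = 203.96 dB
Step 2: TL = 20*log10(18899) = 85.53 dB
Step 3: DI = 10*log10(54) = 17.32 dB
Step 4: SE = SL - TL - NL + DI - DT = 203.96 - 85.53 - 54 + 17.32 - 16 = 65.75

65.75 dB


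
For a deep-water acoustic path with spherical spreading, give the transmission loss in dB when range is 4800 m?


TL = 20*log10(4800) = 73.62

73.62 dB


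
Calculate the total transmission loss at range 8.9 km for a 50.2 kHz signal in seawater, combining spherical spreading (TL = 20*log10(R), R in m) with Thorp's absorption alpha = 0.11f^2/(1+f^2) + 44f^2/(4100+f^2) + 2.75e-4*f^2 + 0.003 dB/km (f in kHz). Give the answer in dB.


235.23 dB


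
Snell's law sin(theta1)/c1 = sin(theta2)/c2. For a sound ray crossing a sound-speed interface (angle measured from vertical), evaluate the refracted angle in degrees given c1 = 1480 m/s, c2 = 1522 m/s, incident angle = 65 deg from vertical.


sin(theta2) = (c2/c1)*sin(theta1) = (1522/1480)*sin(65 deg) = 0.93203
theta2 = arcsin(0.93203) = 68.75

68.75 deg


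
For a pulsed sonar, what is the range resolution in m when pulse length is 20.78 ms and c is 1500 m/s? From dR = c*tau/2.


dR = c*tau/2 = 1500 * 20.78e-3 / 2 = 15.585

15.585 m


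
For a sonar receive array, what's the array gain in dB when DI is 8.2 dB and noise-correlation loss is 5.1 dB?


AG = DI - L_corr = 8.2 - 5.1 = 3.1

3.1 dB


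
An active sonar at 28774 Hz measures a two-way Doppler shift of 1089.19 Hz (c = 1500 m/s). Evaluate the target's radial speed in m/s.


From fd = 2*f*v/c, v = c*fd/(2*f) = 1500 * 1089.19 / (2*28774) = 28.39

28.39 m/s
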